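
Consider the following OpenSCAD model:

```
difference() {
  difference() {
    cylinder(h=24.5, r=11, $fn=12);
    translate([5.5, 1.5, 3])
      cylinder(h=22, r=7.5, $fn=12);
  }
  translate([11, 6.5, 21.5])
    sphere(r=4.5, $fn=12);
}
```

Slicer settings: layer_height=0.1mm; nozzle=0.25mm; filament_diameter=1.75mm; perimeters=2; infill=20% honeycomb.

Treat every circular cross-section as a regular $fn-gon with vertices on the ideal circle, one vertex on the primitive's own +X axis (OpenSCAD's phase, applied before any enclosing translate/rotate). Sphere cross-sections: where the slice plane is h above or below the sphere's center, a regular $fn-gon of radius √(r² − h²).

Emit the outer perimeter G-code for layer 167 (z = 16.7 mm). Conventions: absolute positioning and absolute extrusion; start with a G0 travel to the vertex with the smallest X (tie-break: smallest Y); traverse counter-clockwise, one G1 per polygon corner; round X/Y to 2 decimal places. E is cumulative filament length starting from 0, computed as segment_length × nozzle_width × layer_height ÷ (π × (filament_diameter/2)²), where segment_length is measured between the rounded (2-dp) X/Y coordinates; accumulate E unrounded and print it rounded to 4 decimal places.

At z = 16.7 mm: the cylinder: section is a regular 12-gon, circumradius r=11; the cylinder at (5.5, 1.5): section is a regular 12-gon, circumradius r=7.5; Subtracting the remaining from the first: starting from the r=11 cylinder, the r=7.5 cylinder at (5.5, 1.5) partially overlaps it — only the 144.39 mm² overlap (of its 168.75 mm²) is removed, clipping the outline — 1 connected region; the sphere at (11, 6.5) is not intersected at this z (|z−center|=4.800 > r=4.5); After the difference (first − rest): none of the subtracted shapes is present at this height, so that combined region is unchanged — 1 connected region. The outline is a single polygon with 20 vertices. Extrusion per mm of travel: 0.25 × 0.1 / (π × 0.875²) = 0.010394. Accumulating E over each segment gives final E = 0.8534.

G0 X-11.00 Y0.00 Z16.70
G1 X-9.53 Y-5.50 E0.0592
G1 X-5.50 Y-9.53 E0.1184
G1 X0.00 Y-11.00 E0.1776
G1 X5.50 Y-9.53 E0.2368
G1 X9.53 Y-5.50 E0.2960
G1 X9.81 Y-4.43 E0.3075
G1 X9.25 Y-5.00 E0.3158
G1 X5.50 Y-6.00 E0.3561
G1 X1.75 Y-5.00 E0.3965
G1 X-1.00 Y-2.25 E0.4369
G1 X-2.00 Y1.50 E0.4772
G1 X-1.00 Y5.25 E0.5176
G1 X1.75 Y8.00 E0.5580
G1 X5.50 Y9.00 E0.5983
G1 X6.22 Y8.81 E0.6061
G1 X5.50 Y9.53 E0.6167
G1 X0.00 Y11.00 E0.6758
G1 X-5.50 Y9.53 E0.7350
G1 X-9.53 Y5.50 E0.7942
G1 X-11.00 Y0.00 E0.8534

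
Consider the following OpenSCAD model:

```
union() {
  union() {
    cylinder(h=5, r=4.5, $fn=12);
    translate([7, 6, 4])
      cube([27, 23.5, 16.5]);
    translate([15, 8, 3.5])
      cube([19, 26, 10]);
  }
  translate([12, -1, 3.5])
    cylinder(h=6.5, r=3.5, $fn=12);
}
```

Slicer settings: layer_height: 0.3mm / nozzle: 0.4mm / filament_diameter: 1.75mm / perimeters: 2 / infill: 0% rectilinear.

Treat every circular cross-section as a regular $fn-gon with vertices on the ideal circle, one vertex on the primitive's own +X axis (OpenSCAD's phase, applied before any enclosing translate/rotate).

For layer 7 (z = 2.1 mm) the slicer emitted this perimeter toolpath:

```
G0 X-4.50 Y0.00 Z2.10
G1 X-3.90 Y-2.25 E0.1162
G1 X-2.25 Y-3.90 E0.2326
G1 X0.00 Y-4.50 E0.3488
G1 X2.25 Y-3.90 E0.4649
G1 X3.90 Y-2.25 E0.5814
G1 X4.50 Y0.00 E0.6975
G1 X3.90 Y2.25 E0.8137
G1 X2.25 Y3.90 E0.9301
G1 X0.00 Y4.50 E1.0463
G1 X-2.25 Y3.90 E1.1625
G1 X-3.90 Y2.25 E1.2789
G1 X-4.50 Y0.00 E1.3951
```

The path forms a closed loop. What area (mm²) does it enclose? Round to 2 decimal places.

Apply the shoelace formula to the sequence of (X, Y) vertices; enclosed area = 60.79 mm².

60.79 mm²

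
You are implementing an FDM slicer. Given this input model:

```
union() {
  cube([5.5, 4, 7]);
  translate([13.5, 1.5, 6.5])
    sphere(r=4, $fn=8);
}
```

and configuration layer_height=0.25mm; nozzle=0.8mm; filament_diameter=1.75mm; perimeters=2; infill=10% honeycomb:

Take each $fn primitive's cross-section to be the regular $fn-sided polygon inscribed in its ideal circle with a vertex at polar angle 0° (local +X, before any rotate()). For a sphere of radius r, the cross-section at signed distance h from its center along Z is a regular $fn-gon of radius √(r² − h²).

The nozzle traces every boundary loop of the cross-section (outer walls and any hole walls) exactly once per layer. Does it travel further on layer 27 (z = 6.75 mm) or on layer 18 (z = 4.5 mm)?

layer 27 (z = 6.75 mm)

Layer 27 (z = 6.75): the 5.5×4 cube contributes its full rectangle (perimeter 19.00 mm); the r=4 sphere at (13.5, 1.5) slices to a regular 8-gon of circumradius 3.992 (√(r²−h²) with h=0.25 from center) (perimeter = 2·8·3.992·sin(180°/8) = 24.44 mm); Taking the union: the 2 present regions are separate (no shared area or edge), so areas and boundary lengths simply add and each stays a separate island — boundary = 43.44 mm. So its perimeter = 43.44 mm. Layer 18 (z = 4.5): the cube is present — its section is the full 5.5×4 rectangle (perimeter 19.00 mm); the sphere at (13.5, 1.5): section is a regular 8-gon, circumradius = √(r²−h²) = √(4²−2²) = 3.464 (perimeter = 2·8·3.464·sin(180°/8) = 21.21 mm); Merging all regions: the 2 present regions are separate (no shared area or edge), so areas and boundary lengths simply add and each stays a separate island — boundary = 40.21 mm. So its perimeter = 40.21 mm. Layer 27 is larger (43.44 vs 40.21 mm).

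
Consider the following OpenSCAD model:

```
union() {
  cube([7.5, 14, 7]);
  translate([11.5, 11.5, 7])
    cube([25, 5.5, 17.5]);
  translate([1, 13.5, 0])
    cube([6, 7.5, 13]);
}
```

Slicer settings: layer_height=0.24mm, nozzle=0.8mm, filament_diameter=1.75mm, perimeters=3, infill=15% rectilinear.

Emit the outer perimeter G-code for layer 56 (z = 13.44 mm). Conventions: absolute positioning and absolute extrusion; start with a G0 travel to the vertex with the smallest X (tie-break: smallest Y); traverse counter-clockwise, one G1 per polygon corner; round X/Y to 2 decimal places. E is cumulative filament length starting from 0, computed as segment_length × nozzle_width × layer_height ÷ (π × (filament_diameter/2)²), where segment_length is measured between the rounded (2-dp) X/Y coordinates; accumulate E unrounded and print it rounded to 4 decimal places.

G0 X11.50 Y11.50 Z13.44
G1 X36.50 Y11.50 E1.9956
G1 X36.50 Y17.00 E2.4346
G1 X11.50 Y17.00 E4.4302
G1 X11.50 Y11.50 E4.8693

At z = 13.44 mm: the cube is absent (z outside [0, 7]); the cube at (11.5, 11.5) (footprint 25×5.5) is included at this height; the cube at (1, 13.5) is not intersected at this z (z outside [0, 13]); Taking the union: only the 25×5.5 cube at (11.5, 11.5) is present, so the union is just that shape — 1 connected region. The outline is a single polygon with 4 vertices. Extrusion per mm of travel: 0.8 × 0.24 / (π × 0.875²) = 0.079824. Accumulating E over each segment gives final E = 4.8693.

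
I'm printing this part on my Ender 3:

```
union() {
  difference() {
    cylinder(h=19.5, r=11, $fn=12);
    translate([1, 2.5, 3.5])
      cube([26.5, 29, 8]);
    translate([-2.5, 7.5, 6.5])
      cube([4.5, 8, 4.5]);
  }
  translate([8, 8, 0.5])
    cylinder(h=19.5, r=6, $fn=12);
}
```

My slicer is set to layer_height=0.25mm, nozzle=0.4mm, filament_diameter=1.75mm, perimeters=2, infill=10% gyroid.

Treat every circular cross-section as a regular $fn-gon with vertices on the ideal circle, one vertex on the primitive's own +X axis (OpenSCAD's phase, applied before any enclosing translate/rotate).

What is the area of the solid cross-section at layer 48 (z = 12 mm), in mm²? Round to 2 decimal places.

At z = 12 mm: the r=11 cylinder gives a regular 12-gon of circumradius 11 (constant along its height) (area = (12/2)·11.000²·sin(360°/12) = 363.00 mm²); the cube at (1, 2.5) is absent (z outside [3.5, 11.5]); the cube at (-2.5, 7.5) is absent (z outside [6.5, 11]); After the difference (first − rest): none of the subtracted shapes is present at this height, so the r=11 cylinder is unchanged — area = 363.00 mm²; the r=6 cylinder at (8, 8) contributes a regular 12-gon of circumradius 6 (area = (12/2)·6.000²·sin(360°/12) = 108.00 mm²); Taking the union: the regions partially overlap — summed areas 471.00 mm² minus the doubly-counted overlap 41.30 mm² gives 429.70 mm² — area = 429.70 mm². Overall, the cross-section is a single solid region. Net area = 429.70 mm².

429.70 mm²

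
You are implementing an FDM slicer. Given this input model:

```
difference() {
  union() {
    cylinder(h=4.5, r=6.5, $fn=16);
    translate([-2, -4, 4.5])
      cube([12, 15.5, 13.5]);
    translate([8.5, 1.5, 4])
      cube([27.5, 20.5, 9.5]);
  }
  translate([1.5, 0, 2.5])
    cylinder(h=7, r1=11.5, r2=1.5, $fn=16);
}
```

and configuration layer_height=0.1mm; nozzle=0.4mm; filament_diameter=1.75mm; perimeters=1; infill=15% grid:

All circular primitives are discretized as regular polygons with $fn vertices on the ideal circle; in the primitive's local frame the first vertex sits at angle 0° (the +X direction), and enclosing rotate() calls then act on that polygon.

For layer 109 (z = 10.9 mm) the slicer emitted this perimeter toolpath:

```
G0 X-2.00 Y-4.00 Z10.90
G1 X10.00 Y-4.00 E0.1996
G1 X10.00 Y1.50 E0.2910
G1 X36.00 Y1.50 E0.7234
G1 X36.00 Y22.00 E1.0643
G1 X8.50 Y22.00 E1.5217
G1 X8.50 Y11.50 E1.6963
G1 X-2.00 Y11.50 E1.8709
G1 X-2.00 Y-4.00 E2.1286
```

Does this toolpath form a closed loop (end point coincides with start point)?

Start point (G0): (-2.00, -4.00). End point (last G1): the path returns to the start — closed.

yes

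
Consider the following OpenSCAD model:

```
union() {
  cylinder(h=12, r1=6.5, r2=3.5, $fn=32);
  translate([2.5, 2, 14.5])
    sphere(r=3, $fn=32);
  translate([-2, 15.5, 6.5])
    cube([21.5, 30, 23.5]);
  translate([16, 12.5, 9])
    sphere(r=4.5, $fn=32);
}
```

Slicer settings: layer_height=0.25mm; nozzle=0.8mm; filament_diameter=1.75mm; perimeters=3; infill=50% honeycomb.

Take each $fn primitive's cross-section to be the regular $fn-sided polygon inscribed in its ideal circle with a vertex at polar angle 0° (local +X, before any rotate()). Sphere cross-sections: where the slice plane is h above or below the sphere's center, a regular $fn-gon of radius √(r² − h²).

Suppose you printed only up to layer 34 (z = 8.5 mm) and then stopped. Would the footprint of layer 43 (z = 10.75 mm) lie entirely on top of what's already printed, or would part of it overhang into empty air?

entirely on top

Compare the two slices. At z = 8.5: the cone: at t=0.708 of its height the radius interpolates to r₁+(r₂−r₁)t = 4.375, giving a regular 32-gon of that circumradius (area = (32/2)·4.375²·sin(360°/32) = 59.75 mm²); the sphere at (2.5, 2) is not intersected at this z (|z−center|=6.000 > r=3); the cube at (-2, 15.5) is present — its section is the full 21.5×30 rectangle (area 645.00 mm²); the sphere at (16, 12.5): section is a regular 32-gon, circumradius = √(r²−h²) = √(4.5²−0.5²) = 4.472 (area = (32/2)·4.472²·sin(360°/32) = 62.43 mm²); Merging all regions: the regions partially overlap — summed areas 767.18 mm² minus the doubly-counted overlap 6.66 mm² gives 760.52 mm² — area = 760.52 mm². At z = 10.75: the cone (r1=6.5→r2=3.5) has section circumradius 3.812 here — a regular 32-gon (area = (32/2)·3.812²·sin(360°/32) = 45.37 mm²); the sphere at (2.5, 2) is not intersected at this z (|z−center|=3.750 > r=3); the 21.5×30 cube at (-2, 15.5) contributes its full rectangle (area 645.00 mm²); the sphere at (16, 12.5): section is a regular 32-gon, circumradius = √(r²−h²) = √(4.5²−1.75²) = 4.146 (area = (32/2)·4.146²·sin(360°/32) = 53.65 mm²); Combining (union): the regions partially overlap — summed areas 744.02 mm² minus the doubly-counted overlap 4.42 mm² gives 739.60 mm² — area = 739.60 mm². Checking containment: the cross-section at z = 10.75 is a subset of the cross-section at z = 8.5.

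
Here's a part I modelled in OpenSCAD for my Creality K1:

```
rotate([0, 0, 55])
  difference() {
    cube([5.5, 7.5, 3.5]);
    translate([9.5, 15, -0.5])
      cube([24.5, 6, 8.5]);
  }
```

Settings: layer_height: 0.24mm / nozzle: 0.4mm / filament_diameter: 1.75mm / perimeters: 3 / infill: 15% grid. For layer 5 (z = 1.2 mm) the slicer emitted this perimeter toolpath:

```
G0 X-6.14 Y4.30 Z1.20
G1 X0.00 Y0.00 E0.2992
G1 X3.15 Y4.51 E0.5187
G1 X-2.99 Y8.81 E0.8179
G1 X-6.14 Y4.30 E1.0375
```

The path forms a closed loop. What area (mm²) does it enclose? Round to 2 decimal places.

41.24 mm²

Apply the shoelace formula to the sequence of (X, Y) vertices; enclosed area = 41.24 mm².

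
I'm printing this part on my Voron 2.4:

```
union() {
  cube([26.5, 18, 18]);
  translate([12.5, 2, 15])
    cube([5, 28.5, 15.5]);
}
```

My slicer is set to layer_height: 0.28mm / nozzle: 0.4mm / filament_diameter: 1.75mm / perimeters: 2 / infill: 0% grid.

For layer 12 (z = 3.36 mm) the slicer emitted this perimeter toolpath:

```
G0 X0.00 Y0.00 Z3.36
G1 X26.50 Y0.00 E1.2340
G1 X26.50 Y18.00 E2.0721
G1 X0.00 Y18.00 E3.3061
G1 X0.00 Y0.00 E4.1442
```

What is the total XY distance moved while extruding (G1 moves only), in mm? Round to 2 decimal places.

Sum the Euclidean lengths of each G1 segment: total = 89.00 mm.

89.00 mm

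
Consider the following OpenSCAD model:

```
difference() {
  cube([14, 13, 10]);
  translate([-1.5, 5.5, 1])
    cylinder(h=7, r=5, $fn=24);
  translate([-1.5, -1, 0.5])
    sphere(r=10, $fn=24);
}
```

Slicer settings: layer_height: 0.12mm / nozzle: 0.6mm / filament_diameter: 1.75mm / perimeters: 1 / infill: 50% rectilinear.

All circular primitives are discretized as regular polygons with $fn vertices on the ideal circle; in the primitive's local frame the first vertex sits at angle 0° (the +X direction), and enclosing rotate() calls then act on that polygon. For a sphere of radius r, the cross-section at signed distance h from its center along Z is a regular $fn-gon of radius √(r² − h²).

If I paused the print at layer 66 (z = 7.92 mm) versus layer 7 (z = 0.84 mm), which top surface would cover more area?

layer 66 (z = 7.92 mm)

Layer 66 (z = 7.92): the cube is present — its section is the full 14×13 rectangle (area 182.00 mm²); the r=5 cylinder at (-1.5, 5.5) contributes a regular 24-gon of circumradius 5 (area = (24/2)·5.000²·sin(360°/24) = 77.65 mm²); the r=10 sphere at (-1.5, -1) contributes a regular 24-gon of circumradius √(10²−7.42²) = 6.704 (area = (24/2)·6.704²·sin(360°/24) = 139.59 mm²); After the difference (first − rest): starting from the 14×13 cube (182.00 mm²), the r=5 cylinder at (-1.5, 5.5) partially overlaps it — only the 24.13 mm² overlap (of its 77.65 mm²) is removed, clipping the outline; the r=10 sphere at (-1.5, -1) partially overlaps it — only the 10.30 mm² overlap (of its 139.59 mm²) is removed, clipping the outline — area = 147.57 mm². So its area = 147.57 mm². Layer 7 (z = 0.84): the cube (footprint 14×13) is included at this height (area 182.00 mm²); the cylinder at (-1.5, 5.5) does not reach this height (z outside [1, 8]); the sphere at (-1.5, -1): section is a regular 24-gon, circumradius = √(r²−h²) = √(10²−0.34²) = 9.994 (area = (24/2)·9.994²·sin(360°/24) = 310.22 mm²); Taking the first minus the rest: starting from the 14×13 cube (182.00 mm²), the r=10 sphere at (-1.5, -1) partially overlaps it — only the 54.28 mm² overlap (of its 310.22 mm²) is removed, clipping the outline — area = 127.72 mm². So its area = 127.72 mm². Layer 66 is larger (147.57 vs 127.72 mm²).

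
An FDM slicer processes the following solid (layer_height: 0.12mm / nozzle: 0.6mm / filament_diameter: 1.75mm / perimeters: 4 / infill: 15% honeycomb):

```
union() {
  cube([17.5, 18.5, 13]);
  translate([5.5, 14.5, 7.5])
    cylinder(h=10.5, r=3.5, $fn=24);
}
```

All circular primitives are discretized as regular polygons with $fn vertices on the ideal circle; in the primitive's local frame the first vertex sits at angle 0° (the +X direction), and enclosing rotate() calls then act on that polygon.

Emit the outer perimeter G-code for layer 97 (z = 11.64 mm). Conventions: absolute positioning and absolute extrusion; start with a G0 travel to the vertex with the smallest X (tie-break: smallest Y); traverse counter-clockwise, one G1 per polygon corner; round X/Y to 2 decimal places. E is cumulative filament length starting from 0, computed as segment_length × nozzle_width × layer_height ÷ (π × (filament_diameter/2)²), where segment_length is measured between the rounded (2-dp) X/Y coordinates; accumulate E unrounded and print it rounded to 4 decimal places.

G0 X0.00 Y0.00 Z11.64
G1 X17.50 Y0.00 E0.5238
G1 X17.50 Y18.50 E1.0776
G1 X0.00 Y18.50 E1.6015
G1 X0.00 Y0.00 E2.1553

At z = 11.64 mm: the 17.5×18.5 cube contributes its full rectangle; the r=3.5 cylinder at (5.5, 14.5) contributes a regular 24-gon of circumradius 3.5; Merging all regions: the r=3.5 cylinder at (5.5, 14.5) lies entirely inside the 17.5×18.5 cube, so the union is just the 17.5×18.5 cube — 1 connected region. The outline is a single polygon with 4 vertices. Extrusion per mm of travel: 0.6 × 0.12 / (π × 0.875²) = 0.029934. Accumulating E over each segment gives final E = 2.1553.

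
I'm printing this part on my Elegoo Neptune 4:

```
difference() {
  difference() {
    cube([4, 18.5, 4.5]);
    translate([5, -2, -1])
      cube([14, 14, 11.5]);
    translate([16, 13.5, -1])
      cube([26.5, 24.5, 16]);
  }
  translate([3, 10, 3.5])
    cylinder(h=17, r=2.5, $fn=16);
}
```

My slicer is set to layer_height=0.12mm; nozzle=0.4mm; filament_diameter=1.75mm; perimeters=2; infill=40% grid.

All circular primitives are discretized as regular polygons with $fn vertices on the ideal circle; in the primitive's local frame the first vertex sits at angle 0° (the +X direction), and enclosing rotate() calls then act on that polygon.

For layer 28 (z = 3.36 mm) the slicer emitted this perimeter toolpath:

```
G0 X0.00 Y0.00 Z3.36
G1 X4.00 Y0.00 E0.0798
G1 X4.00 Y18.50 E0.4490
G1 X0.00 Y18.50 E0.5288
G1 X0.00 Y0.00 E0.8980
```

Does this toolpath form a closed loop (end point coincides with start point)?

Start point (G0): (0.00, 0.00). End point (last G1): the path returns to the start — closed.

yes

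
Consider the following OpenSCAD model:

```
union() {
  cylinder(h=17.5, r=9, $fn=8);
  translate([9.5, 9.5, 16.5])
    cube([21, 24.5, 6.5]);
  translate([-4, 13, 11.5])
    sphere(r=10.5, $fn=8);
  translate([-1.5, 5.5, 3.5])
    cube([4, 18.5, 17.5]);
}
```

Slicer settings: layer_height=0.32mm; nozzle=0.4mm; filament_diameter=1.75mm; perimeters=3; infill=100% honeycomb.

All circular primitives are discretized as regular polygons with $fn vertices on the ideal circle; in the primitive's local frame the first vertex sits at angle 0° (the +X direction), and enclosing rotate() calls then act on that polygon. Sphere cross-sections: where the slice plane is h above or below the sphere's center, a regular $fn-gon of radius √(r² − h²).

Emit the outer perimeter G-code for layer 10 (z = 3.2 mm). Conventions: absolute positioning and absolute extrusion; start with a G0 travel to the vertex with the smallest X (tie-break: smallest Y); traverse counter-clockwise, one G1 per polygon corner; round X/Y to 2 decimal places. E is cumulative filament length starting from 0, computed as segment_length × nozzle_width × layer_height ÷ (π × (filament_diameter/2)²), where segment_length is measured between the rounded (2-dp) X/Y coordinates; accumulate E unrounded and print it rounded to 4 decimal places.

At z = 3.2 mm: the r=9 cylinder contributes a regular 8-gon of circumradius 9; the cube at (9.5, 9.5) is not intersected at this z (z outside [16.5, 23]); the r=10.5 sphere at (-4, 13) contributes a regular 8-gon of circumradius √(10.5²−8.3²) = 6.431; the cube at (-1.5, 5.5) is not intersected at this z (z outside [3.5, 21]); Merging all regions: the regions partially overlap (shared area 3.78 mm²), so overlapping operands fuse into one piece — 1 connected region. The outline is a single polygon with 15 vertices. Extrusion per mm of travel: 0.4 × 0.32 / (π × 0.875²) = 0.053216. Accumulating E over each segment gives final E = 4.3740.

G0 X-10.43 Y13.00 Z3.20
G1 X-8.55 Y8.45 E0.2620
G1 X-4.93 Y6.96 E0.4703
G1 X-6.36 Y6.36 E0.5528
G1 X-9.00 Y0.00 E0.9193
G1 X-6.36 Y-6.36 E1.2857
G1 X0.00 Y-9.00 E1.6522
G1 X6.36 Y-6.36 E2.0187
G1 X9.00 Y0.00 E2.3851
G1 X6.36 Y6.36 E2.7516
G1 X0.66 Y8.73 E3.0801
G1 X2.43 Y13.00 E3.3261
G1 X0.55 Y17.55 E3.5880
G1 X-4.00 Y19.43 E3.8500
G1 X-8.55 Y17.55 E4.1120
G1 X-10.43 Y13.00 E4.3740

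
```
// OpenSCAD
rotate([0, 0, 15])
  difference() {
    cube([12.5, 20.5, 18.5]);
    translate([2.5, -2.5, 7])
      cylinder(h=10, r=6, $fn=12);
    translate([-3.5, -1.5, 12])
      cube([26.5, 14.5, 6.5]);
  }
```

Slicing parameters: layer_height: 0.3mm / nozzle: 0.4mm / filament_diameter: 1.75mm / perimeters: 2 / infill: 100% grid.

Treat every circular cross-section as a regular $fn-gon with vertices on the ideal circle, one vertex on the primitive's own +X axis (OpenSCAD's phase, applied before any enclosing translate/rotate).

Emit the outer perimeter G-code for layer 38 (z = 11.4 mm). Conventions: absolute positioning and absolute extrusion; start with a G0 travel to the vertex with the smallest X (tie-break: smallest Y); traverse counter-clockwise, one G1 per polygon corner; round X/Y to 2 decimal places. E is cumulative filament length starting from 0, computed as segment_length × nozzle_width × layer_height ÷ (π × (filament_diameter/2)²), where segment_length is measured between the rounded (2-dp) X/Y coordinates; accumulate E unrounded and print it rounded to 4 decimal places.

G0 X-5.31 Y19.80 Z11.40
G1 X-0.73 Y2.73 E0.8817
G1 X1.51 Y4.03 E1.0110
G1 X4.61 Y4.03 E1.1656
G1 X7.30 Y2.47 E1.3208
G1 X7.56 Y2.03 E1.3463
G1 X12.07 Y3.24 E1.5792
G1 X6.77 Y23.04 E2.6018
G1 X-5.31 Y19.80 E3.2258

At z = 11.4 mm: the cube is present — its section is the full 12.5×20.5 rectangle; the cylinder at (2.5, -2.5): section is a regular 12-gon, circumradius r=6; the cube at (-3.5, -1.5) does not reach this height (z outside [12, 18.5]); Taking the first minus the rest: starting from the 12.5×20.5 cube, the r=6 cylinder at (2.5, -2.5) partially overlaps it — only the 20.75 mm² overlap (of its 108.00 mm²) is removed, clipping the outline — 1 connected region; (rotated 15° about Z; rotation is an isometry so areas/perimeters/island counts are preserved). The outline is a single polygon with 8 vertices. Extrusion per mm of travel: 0.4 × 0.3 / (π × 0.875²) = 0.049890. Accumulating E over each segment gives final E = 3.2258.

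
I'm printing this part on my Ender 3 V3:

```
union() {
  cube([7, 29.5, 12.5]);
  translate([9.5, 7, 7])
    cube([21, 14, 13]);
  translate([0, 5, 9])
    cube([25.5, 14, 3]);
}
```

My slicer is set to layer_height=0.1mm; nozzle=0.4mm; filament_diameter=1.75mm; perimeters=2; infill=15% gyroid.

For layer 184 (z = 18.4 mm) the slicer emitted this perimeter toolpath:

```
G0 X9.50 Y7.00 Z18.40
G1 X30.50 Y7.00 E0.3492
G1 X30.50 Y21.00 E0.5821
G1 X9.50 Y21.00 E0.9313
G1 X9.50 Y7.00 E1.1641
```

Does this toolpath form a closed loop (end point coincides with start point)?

Start point (G0): (9.50, 7.00). End point (last G1): the path returns to the start — closed.

yes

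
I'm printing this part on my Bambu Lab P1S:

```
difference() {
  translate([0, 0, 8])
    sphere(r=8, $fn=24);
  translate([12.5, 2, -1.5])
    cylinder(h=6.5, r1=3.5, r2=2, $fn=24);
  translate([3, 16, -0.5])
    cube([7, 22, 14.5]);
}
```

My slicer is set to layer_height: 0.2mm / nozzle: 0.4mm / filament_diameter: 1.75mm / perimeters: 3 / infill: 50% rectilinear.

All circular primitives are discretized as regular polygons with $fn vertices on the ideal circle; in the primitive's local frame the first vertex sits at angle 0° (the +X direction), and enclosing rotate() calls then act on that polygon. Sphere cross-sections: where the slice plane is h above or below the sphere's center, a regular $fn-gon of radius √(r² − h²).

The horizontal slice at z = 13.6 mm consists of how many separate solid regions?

At z = 13.6 mm: the r=8 sphere contributes a regular 24-gon of circumradius √(8²−5.6²) = 5.713; the cone at (12.5, 2) does not reach this height (z outside [-1.5, 5]); the 7×22 cube at (3, 16) contributes its full rectangle; Subtracting the remaining from the first: starting from the r=8 sphere, the 7×22 cube at (3, 16) misses the remaining region (no effect) — 1 connected region. The result has 1 disconnected region.

1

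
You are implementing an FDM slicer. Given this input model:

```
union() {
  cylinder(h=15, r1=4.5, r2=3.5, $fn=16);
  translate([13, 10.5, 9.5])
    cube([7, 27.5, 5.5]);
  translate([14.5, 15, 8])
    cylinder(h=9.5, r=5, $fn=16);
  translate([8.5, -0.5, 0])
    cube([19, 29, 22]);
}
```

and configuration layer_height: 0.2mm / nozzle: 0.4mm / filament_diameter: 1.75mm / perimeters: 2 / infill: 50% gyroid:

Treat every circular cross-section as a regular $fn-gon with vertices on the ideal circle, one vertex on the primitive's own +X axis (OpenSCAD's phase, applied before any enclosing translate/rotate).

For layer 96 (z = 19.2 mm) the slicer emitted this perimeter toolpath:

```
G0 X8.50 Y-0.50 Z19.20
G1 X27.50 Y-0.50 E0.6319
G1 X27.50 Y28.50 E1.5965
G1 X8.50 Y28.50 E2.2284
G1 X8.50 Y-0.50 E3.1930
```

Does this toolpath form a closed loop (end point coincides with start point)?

yes

Start point (G0): (8.50, -0.50). End point (last G1): the path returns to the start — closed.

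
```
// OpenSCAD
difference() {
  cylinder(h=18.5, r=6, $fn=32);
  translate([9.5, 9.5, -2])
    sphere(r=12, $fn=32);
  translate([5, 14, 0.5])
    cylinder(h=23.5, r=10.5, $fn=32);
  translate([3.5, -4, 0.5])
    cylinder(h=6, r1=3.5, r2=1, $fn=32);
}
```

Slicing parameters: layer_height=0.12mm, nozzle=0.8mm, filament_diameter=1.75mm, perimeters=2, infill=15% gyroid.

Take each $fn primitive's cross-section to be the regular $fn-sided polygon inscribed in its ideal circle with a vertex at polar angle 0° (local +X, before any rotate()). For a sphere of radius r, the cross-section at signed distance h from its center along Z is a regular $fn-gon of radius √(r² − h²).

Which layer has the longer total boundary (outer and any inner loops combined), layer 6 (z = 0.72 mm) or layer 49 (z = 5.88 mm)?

layer 49 (z = 5.88 mm)

Layer 6 (z = 0.72): the cylinder: section is a regular 32-gon, circumradius r=6 (perimeter = 2·32·6.000·sin(180°/32) = 37.64 mm); the sphere at (9.5, 9.5): section is a regular 32-gon, circumradius = √(r²−h²) = √(12²−2.72²) = 11.688 (perimeter = 2·32·11.688·sin(180°/32) = 73.32 mm); the cylinder at (5, 14): section is a regular 32-gon, circumradius r=10.5 (perimeter = 2·32·10.500·sin(180°/32) = 65.87 mm); the cone at (3.5, -4) (r1=3.5→r2=1) has section circumradius 3.408 here — a regular 32-gon (perimeter = 2·32·3.408·sin(180°/32) = 21.38 mm); Subtracting the remaining from the first: starting from the r=6 cylinder, the r=12 sphere at (9.5, 9.5) partially overlaps it — only the 30.37 mm² overlap (of its 426.39 mm²) is removed, clipping the outline; the r=10.5 cylinder at (5, 14) misses the remaining region (no effect); the cone at (3.5, -4) partially overlaps it — only the 19.92 mm² overlap (of its 36.26 mm²) is removed, clipping the outline — boundary = 34.13 mm. So its perimeter = 34.13 mm. Layer 49 (z = 5.88): the r=6 cylinder contributes a regular 32-gon of circumradius 6 (perimeter = 2·32·6.000·sin(180°/32) = 37.64 mm); the r=12 sphere at (9.5, 9.5) slices to a regular 32-gon of circumradius 9.050 (√(r²−h²) with h=7.88 from center) (perimeter = 2·32·9.050·sin(180°/32) = 56.77 mm); the cylinder at (5, 14): section is a regular 32-gon, circumradius r=10.5 (perimeter = 2·32·10.500·sin(180°/32) = 65.87 mm); the cone at (3.5, -4) contributes a regular 32-gon of circumradius 1.258 (interpolated between r1=3.5 and r2=1 at t=0.897) (perimeter = 2·32·1.258·sin(180°/32) = 7.89 mm); Subtracting the remaining from the first: starting from the r=6 cylinder, the r=12 sphere at (9.5, 9.5) partially overlaps it — only the 6.87 mm² overlap (of its 255.66 mm²) is removed, clipping the outline; the r=10.5 cylinder at (5, 14) partially overlaps it — only the 3.66 mm² overlap (of its 344.14 mm²) is removed, clipping the outline; the cone at (3.5, -4) partially overlaps it — only the 3.99 mm² overlap (of its 4.94 mm²) is removed, clipping the outline — boundary = 39.57 mm. So its perimeter = 39.57 mm. Layer 49 is larger (39.57 vs 34.13 mm).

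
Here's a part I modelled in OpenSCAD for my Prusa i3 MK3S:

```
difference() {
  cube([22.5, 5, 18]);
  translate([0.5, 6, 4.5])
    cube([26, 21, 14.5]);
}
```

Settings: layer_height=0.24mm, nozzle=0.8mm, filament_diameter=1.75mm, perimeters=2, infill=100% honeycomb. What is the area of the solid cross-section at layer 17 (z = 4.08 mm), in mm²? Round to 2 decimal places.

112.50 mm²

At z = 4.08 mm: the 22.5×5 cube contributes its full rectangle (area 112.50 mm²); the cube at (0.5, 6) is absent (z outside [4.5, 19]); After the difference (first − rest): none of the subtracted shapes is present at this height, so the 22.5×5 cube is unchanged — area = 112.50 mm². Overall, the cross-section is a single solid region. Net area = 112.50 mm².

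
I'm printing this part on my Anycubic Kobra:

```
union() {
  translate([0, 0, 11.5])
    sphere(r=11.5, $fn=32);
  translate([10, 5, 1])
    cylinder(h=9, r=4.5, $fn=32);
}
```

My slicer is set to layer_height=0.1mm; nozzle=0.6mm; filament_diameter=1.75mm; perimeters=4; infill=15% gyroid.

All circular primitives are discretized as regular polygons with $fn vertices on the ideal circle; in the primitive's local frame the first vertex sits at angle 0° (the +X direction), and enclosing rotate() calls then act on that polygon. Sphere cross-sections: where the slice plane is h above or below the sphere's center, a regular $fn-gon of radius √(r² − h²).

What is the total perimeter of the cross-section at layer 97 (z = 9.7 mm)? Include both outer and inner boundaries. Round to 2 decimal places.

77.82 mm

At z = 9.7 mm: the r=11.5 sphere contributes a regular 32-gon of circumradius √(11.5²−1.8²) = 11.358 (perimeter = 2·32·11.358·sin(180°/32) = 71.25 mm); the r=4.5 cylinder at (10, 5) contributes a regular 32-gon of circumradius 4.5 (perimeter = 2·32·4.500·sin(180°/32) = 28.23 mm); Merging all regions: the regions partially overlap (shared area 30.18 mm²), so the edge portions inside another operand are dropped and the merged outline is re-measured after clipping — boundary = 77.82 mm. Overall, the cross-section is a single solid region. Total boundary length (outer) = 77.82 mm.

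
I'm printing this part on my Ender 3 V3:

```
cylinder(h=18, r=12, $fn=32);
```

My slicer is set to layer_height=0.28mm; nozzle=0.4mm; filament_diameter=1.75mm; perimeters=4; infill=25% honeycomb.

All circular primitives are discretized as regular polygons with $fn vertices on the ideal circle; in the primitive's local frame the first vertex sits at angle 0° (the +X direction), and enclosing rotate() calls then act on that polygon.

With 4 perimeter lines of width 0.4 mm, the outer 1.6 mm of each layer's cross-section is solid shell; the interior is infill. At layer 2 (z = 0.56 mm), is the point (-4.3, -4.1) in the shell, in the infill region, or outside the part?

At z = 0.56 mm: the r=12 cylinder contributes a regular 32-gon of circumradius 12. Overall, the cross-section is a single solid region. The nearest boundary edge runs (-9.98, -6.67)→(-8.49, -8.49); distance from the point to it = 6.02 mm. The point is inside the cross-section and 6.02 mm from the nearest boundary — more than the 1.6 mm shell width (4 × 0.4), so it's in the infill interior.

infill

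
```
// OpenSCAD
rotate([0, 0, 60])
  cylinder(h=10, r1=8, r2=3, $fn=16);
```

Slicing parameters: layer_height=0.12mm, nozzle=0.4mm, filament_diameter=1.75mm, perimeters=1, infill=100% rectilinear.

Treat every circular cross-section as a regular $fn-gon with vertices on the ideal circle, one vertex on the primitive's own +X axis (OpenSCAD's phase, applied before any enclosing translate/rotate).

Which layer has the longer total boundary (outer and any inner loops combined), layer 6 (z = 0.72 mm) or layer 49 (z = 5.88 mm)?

Layer 6 (z = 0.72): the cone (r1=8→r2=3) has section circumradius 7.640 here — a regular 16-gon (perimeter = 2·16·7.640·sin(180°/16) = 47.70 mm); (whole slice rotated 60° about Z — lengths, areas and connectivity unchanged). So its perimeter = 47.70 mm. Layer 49 (z = 5.88): the cone: at t=0.588 of its height the radius interpolates to r₁+(r₂−r₁)t = 5.060, giving a regular 16-gon of that circumradius (perimeter = 2·16·5.060·sin(180°/16) = 31.59 mm); (rotated 60° about Z; rotation is an isometry so areas/perimeters/island counts are preserved). So its perimeter = 31.59 mm. Layer 6 is larger (47.70 vs 31.59 mm).

layer 6 (z = 0.72 mm)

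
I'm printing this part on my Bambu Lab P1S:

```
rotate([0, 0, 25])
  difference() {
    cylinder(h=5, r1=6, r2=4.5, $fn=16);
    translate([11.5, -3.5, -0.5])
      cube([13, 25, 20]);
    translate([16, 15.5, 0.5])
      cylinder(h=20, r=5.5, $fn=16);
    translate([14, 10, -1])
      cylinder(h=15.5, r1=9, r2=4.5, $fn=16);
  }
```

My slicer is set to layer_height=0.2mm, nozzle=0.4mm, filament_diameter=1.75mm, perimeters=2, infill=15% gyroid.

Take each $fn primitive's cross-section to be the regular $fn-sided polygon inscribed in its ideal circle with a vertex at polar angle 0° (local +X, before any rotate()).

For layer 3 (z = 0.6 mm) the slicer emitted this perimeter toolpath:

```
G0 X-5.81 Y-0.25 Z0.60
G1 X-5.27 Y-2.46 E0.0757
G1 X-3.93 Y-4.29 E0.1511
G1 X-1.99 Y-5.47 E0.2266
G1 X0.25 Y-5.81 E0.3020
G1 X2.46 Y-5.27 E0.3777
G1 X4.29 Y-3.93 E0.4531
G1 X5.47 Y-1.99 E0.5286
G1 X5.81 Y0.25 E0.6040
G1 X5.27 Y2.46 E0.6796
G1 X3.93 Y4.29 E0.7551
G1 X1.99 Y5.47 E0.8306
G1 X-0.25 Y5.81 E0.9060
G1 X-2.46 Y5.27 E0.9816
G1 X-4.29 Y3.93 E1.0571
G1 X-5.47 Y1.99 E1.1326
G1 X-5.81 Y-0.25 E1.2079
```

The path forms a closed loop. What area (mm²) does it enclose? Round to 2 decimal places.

103.61 mm²

Apply the shoelace formula to the sequence of (X, Y) vertices; enclosed area = 103.61 mm².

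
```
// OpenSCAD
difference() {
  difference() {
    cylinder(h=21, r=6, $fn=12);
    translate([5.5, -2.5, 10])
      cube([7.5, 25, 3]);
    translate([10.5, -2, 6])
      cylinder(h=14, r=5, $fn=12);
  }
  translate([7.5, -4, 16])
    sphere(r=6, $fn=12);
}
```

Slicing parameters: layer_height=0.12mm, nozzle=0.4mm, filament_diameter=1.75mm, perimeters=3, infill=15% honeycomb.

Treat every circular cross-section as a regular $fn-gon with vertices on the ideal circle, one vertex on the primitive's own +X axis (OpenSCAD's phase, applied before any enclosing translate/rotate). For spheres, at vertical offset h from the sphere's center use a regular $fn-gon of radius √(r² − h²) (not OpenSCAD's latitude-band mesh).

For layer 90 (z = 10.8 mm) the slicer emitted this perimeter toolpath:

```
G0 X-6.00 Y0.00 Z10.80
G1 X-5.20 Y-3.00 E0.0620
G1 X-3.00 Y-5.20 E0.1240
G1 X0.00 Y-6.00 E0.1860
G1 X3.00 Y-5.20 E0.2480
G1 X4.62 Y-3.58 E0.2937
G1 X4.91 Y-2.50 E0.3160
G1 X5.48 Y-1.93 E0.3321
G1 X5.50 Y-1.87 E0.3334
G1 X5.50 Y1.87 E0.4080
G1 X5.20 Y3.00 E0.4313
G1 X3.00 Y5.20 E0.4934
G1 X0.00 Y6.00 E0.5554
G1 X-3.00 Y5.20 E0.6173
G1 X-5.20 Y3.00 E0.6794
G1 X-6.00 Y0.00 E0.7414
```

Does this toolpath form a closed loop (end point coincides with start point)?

Start point (G0): (-6.00, 0.00). End point (last G1): the path returns to the start — closed.

yes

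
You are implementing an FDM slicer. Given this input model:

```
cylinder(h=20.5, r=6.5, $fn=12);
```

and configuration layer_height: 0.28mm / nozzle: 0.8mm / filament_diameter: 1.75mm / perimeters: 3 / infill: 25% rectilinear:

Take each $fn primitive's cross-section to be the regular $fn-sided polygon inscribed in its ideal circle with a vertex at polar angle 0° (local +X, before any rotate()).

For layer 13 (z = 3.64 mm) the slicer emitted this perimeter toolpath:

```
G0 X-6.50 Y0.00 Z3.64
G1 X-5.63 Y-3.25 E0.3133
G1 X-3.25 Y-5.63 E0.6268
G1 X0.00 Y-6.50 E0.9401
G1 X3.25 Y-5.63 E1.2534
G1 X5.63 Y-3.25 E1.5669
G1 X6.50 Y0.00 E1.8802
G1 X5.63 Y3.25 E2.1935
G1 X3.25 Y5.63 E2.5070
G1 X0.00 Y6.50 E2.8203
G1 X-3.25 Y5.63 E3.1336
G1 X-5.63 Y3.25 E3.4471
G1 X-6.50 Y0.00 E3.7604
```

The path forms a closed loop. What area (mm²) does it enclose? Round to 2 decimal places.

126.77 mm²

Apply the shoelace formula to the sequence of (X, Y) vertices; enclosed area = 126.77 mm².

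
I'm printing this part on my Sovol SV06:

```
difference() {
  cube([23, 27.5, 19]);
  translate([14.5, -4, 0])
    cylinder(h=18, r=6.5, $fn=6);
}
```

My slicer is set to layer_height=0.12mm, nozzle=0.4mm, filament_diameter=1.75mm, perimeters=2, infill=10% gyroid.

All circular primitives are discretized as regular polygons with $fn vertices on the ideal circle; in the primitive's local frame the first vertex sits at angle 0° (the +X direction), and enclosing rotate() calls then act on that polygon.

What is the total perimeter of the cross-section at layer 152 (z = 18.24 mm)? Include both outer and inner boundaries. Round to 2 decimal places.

101.00 mm

At z = 18.24 mm: the cube is present — its section is the full 23×27.5 rectangle (perimeter 101.00 mm); the cylinder at (14.5, -4) is not intersected at this z (z outside [0, 18]); After the difference (first − rest): none of the subtracted shapes is present at this height, so the 23×27.5 cube is unchanged — boundary = 101.00 mm. Overall, the cross-section is a single solid region. Total boundary length (outer) = 101.00 mm.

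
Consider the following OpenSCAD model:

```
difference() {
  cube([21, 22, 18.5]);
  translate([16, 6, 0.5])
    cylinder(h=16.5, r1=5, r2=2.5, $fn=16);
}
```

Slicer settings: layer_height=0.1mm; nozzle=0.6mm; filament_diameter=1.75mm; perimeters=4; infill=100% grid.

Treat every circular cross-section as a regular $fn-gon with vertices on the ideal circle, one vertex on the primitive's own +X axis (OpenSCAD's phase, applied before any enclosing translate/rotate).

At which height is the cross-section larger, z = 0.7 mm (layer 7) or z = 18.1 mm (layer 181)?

layer 181 (z = 18.1 mm)

Layer 7 (z = 0.7): the 21×22 cube contributes its full rectangle (area 462.00 mm²); the cone at (16, 6) contributes a regular 16-gon of circumradius 4.970 (interpolated between r1=5 and r2=2.5 at t=0.012) (area = (16/2)·4.970²·sin(360°/16) = 75.61 mm²); Taking the first minus the rest: starting from the 21×22 cube (462.00 mm²), the cone at (16, 6) lies wholly inside it (removes its full 75.61 mm² and its 31.03 mm outline becomes a hole wall) — area = 386.39 mm². So its area = 386.39 mm². Layer 181 (z = 18.1): the cube (footprint 21×22) is included at this height (area 462.00 mm²); the cone at (16, 6) is not intersected at this z (z outside [0.5, 17]); Subtracting the remaining from the first: none of the subtracted shapes is present at this height, so the 21×22 cube is unchanged — area = 462.00 mm². So its area = 462.00 mm². Layer 181 is larger (462.00 vs 386.39 mm²).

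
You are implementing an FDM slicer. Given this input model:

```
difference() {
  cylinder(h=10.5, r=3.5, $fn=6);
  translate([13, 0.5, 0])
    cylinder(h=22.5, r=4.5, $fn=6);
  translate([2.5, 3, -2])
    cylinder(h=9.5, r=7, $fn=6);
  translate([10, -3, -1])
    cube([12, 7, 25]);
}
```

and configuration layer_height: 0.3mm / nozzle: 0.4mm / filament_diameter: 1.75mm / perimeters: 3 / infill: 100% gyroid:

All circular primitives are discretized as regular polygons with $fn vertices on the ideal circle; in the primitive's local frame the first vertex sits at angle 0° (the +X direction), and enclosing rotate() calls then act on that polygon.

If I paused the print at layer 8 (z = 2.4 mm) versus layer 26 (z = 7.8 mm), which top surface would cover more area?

layer 26 (z = 7.8 mm)

Layer 8 (z = 2.4): the r=3.5 cylinder gives a regular 6-gon of circumradius 3.5 (constant along its height) (area = (6/2)·3.500²·sin(360°/6) = 31.83 mm²); the cylinder at (13, 0.5): section is a regular 6-gon, circumradius r=4.5 (area = (6/2)·4.500²·sin(360°/6) = 52.61 mm²); the r=7 cylinder at (2.5, 3) gives a regular 6-gon of circumradius 7 (constant along its height) (area = (6/2)·7.000²·sin(360°/6) = 127.31 mm²); the 12×7 cube at (10, -3) contributes its full rectangle (area 84.00 mm²); Taking the first minus the rest: starting from the r=3.5 cylinder (31.83 mm²), the r=4.5 cylinder at (13, 0.5) misses the remaining region (no effect); the r=7 cylinder at (2.5, 3) partially overlaps it — only the 29.38 mm² overlap (of its 127.31 mm²) is removed, clipping the outline; the 12×7 cube at (10, -3) misses the remaining region (no effect) — area = 2.45 mm². So its area = 2.45 mm². Layer 26 (z = 7.8): the cylinder: section is a regular 6-gon, circumradius r=3.5 (area = (6/2)·3.500²·sin(360°/6) = 31.83 mm²); the r=4.5 cylinder at (13, 0.5) gives a regular 6-gon of circumradius 4.5 (constant along its height) (area = (6/2)·4.500²·sin(360°/6) = 52.61 mm²); the cylinder at (2.5, 3) is absent (z outside [-2, 7.5]); the 12×7 cube at (10, -3) contributes its full rectangle (area 84.00 mm²); After the difference (first − rest): starting from the r=3.5 cylinder (31.83 mm²), the r=4.5 cylinder at (13, 0.5) misses the remaining region (no effect); the 12×7 cube at (10, -3) misses the remaining region (no effect) — area = 31.83 mm². So its area = 31.83 mm². Layer 26 is larger (31.83 vs 2.45 mm²).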